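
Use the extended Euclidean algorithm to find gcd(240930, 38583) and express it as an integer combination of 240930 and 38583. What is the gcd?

9

Euclidean algorithm:
240930 = 6*38583 + 9432
38583 = 4*9432 + 855
9432 = 11*855 + 27
855 = 31*27 + 18
27 = 1*18 + 9
18 = 2*9 + 0
gcd(240930, 38583) = 9.
Working backward:
9 = 27 − 18
9 = −855 + 32·27
9 = 32·9432 − 353·855
9 = −353·38583 + 1444·9432
9 = 1444·240930 − 9017·38583
So 9 = (1444)·240930 + (-9017)·38583.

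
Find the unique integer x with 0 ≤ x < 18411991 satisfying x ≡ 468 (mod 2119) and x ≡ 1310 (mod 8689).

5066997

Write x = 468 + 2119·k. Then 2119·k ≡ 1310 − 468 ≡ 842 (mod 8689).
Need 2119⁻¹ mod 8689. Extended Euclid on (8689, 2119):
8689 = 4·2119 + 213
2119 = 9·213 + 202
213 = 1·202 + 11
202 = 18·11 + 4
11 = 2·4 + 3
4 = 1·3 + 1
3 = 3·1 + 0
Back-substitute:
1 = 4 − 3
1 = −11 + 3·4
1 = 3·202 − 55·11
1 = −55·213 + 58·202
1 = 58·2119 − 577·213
1 = −577·8689 + 2366·2119
2119⁻¹ ≡ 2366 (mod 8689), so k ≡ 2366·842 ≡ 2391 (mod 8689).
x = 468 + 2119·2391 = 5066997.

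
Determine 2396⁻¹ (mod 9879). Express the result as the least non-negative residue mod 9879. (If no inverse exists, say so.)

1373

Extended Euclidean algorithm:
9879 = 4*2396 + 295
2396 = 8*295 + 36
295 = 8*36 + 7
36 = 5*7 + 1
7 = 7*1 + 0
gcd = 1, so the inverse exists. Back-substitute:
1 = 36 − 5·7
1 = −5·295 + 41·36
1 = 41·2396 − 333·295
1 = −333·9879 + 1373·2396
So 2396·1373 ≡ 1 (mod 9879).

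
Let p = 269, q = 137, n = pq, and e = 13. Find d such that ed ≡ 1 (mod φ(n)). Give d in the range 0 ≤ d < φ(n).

φ(n) = (p−1)(q−1) = 268·136 = 36448.
Need d with 13·d ≡ 1 (mod 36448). Apply the extended Euclidean algorithm:
36448 = 2803·13 + 9
13 = 1·9 + 4
9 = 2·4 + 1
4 = 4·1 + 0
Back-substitute:
1 = 9 − 2·4
1 = −2·13 + 3·9
1 = 3·36448 − 8411·13
So 13·(-8411) ≡ 1 (mod 36448), hence d ≡ -8411 ≡ 28037 (mod 36448).

28037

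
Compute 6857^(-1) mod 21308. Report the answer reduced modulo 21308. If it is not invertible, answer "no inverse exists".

Run Euclid on (21308, 6857):
21308 = 3*6857 + 737
6857 = 9*737 + 224
737 = 3*224 + 65
224 = 3*65 + 29
65 = 2*29 + 7
29 = 4*7 + 1
7 = 7*1 + 0
The gcd is 1. Working backward:
1 = 29 − 4·7
1 = −4·65 + 9·29
1 = 9·224 − 31·65
1 = −31·737 + 102·224
1 = 102·6857 − 949·737
1 = −949·21308 + 2949·6857
So 6857·2949 ≡ 1 (mod 21308).

2949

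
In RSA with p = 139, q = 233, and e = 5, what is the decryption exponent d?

φ(n) = (p−1)(q−1) = 138·232 = 32016.
Need d with 5·d ≡ 1 (mod 32016). Apply the extended Euclidean algorithm:
32016 = 6403·5 + 1
5 = 5·1 + 0
Back-substitute:
1 = 32016 − 6403·5
So 5·(-6403) ≡ 1 (mod 32016), hence d ≡ -6403 ≡ 25613 (mod 32016).

25613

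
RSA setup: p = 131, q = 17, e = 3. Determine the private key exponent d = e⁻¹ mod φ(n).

1387

φ(n) = (p−1)(q−1) = 130·16 = 2080.
Need d with 3·d ≡ 1 (mod 2080). Apply the extended Euclidean algorithm:
2080 = 693*3 + 1
3 = 3*1 + 0
Back-substitute:
1 = 2080 − 693·3
So 3·(-693) ≡ 1 (mod 2080), hence d ≡ -693 ≡ 1387 (mod 2080).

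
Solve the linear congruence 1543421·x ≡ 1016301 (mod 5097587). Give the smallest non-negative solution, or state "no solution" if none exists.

First find gcd(1543421, 5097587):
5097587 = 3*1543421 + 467324
1543421 = 3*467324 + 141449
467324 = 3*141449 + 42977
141449 = 3*42977 + 12518
42977 = 3*12518 + 5423
12518 = 2*5423 + 1672
5423 = 3*1672 + 407
1672 = 4*407 + 44
407 = 9*44 + 11
44 = 4*11 + 0
gcd = 11 and 11 | 1016301, so solutions exist. Divide through by 11: 140311x ≡ 92391 (mod 463417).
Now find 140311⁻¹ mod 463417:
463417 = 3*140311 + 42484
140311 = 3*42484 + 12859
42484 = 3*12859 + 3907
12859 = 3*3907 + 1138
3907 = 3*1138 + 493
1138 = 2*493 + 152
493 = 3*152 + 37
152 = 4*37 + 4
37 = 9*4 + 1
4 = 4*1 + 0
Back-substitute:
1 = 37 − 9·4
1 = −9·152 + 37·37
1 = 37·493 − 120·152
1 = −120·1138 + 277·493
1 = 277·3907 − 951·1138
1 = −951·12859 + 3130·3907
1 = 3130·42484 − 10341·12859
1 = −10341·140311 + 34153·42484
1 = 34153·463417 − 112800·140311
So 140311·(-112800) ≡ 1 (mod 463417), i.e. 140311⁻¹ ≡ 350617.
Then x ≡ 350617·92391 ≡ 80113 (mod 463417); the smallest non-negative solution is x = 80113.

80113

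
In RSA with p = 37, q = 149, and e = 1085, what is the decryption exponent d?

φ(n) = (p−1)(q−1) = 36·148 = 5328.
Need d with 1085·d ≡ 1 (mod 5328). Apply the extended Euclidean algorithm:
5328 = 4·1085 + 988
1085 = 1·988 + 97
988 = 10·97 + 18
97 = 5·18 + 7
18 = 2·7 + 4
7 = 1·4 + 3
4 = 1·3 + 1
3 = 3·1 + 0
Back-substitute:
1 = 4 − 3
1 = −7 + 2·4
1 = 2·18 − 5·7
1 = −5·97 + 27·18
1 = 27·988 − 275·97
1 = −275·1085 + 302·988
1 = 302·5328 − 1483·1085
So 1085·(-1483) ≡ 1 (mod 5328), hence d ≡ -1483 ≡ 3845 (mod 5328).

3845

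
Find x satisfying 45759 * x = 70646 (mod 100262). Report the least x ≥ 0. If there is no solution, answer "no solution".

41194

First find gcd(45759, 100262):
100262 = 2×45759 + 8744
45759 = 5×8744 + 2039
8744 = 4×2039 + 588
2039 = 3×588 + 275
588 = 2×275 + 38
275 = 7×38 + 9
38 = 4×9 + 2
9 = 4×2 + 1
2 = 2×1 + 0
gcd = 1, so a unique solution mod 100262 exists.
Back-substitute for the Bézout coefficients:
1 = 9 − 4·2
1 = −4·38 + 17·9
1 = 17·275 − 123·38
1 = −123·588 + 263·275
1 = 263·2039 − 912·588
1 = −912·8744 + 3911·2039
1 = 3911·45759 − 20467·8744
1 = −20467·100262 + 44845·45759
So 45759·(44845) ≡ 1 (mod 100262), giving 45759⁻¹ ≡ 44845.
x ≡ 45759⁻¹·70646 ≡ 44845·70646 ≡ 41194 (mod 100262).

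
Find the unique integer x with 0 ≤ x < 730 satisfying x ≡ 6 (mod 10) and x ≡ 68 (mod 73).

506

Write x = 6 + 10·k. Then 10·k ≡ 68 − 6 ≡ 62 (mod 73).
Need 10⁻¹ mod 73. Extended Euclid on (73, 10):
73 = 7×10 + 3
10 = 3×3 + 1
3 = 3×1 + 0
Back-substitute:
1 = 10 − 3·3
1 = −3·73 + 22·10
10⁻¹ ≡ 22 (mod 73), so k ≡ 22·62 ≡ 50 (mod 73).
x = 6 + 10·50 = 506.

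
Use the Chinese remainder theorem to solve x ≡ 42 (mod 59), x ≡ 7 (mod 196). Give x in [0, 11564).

7063

Write x = 42 + 59·k. Then 59·k ≡ 7 − 42 ≡ 161 (mod 196).
Need 59⁻¹ mod 196. Extended Euclid on (196, 59):
196 = 3*59 + 19
59 = 3*19 + 2
19 = 9*2 + 1
2 = 2*1 + 0
Back-substitute:
1 = 19 − 9·2
1 = −9·59 + 28·19
1 = 28·196 − 93·59
59⁻¹ ≡ 103 (mod 196), so k ≡ 103·161 ≡ 119 (mod 196).
x = 42 + 59·119 = 7063.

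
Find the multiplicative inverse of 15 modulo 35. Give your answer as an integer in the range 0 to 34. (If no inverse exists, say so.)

no inverse exists

Euclidean algorithm on 35, 15:
35 = 2×15 + 5
15 = 3×5 + 0
Since gcd = 5 > 1, 15 is not a unit mod 35.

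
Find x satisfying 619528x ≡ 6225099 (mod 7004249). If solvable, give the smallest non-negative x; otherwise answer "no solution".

gcd(619528, 7004249):
7004249 = 11·619528 + 189441
619528 = 3·189441 + 51205
189441 = 3·51205 + 35826
51205 = 1·35826 + 15379
35826 = 2·15379 + 5068
15379 = 3·5068 + 175
5068 = 28·175 + 168
175 = 1·168 + 7
168 = 24·7 + 0
gcd = 7, but 7 ∤ 6225099, so the congruence has no solution.

no solution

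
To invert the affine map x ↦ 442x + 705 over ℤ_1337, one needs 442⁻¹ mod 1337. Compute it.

gcd(1337, 442) by repeated division:
1337 = 3*442 + 11
442 = 40*11 + 2
11 = 5*2 + 1
2 = 2*1 + 0
The gcd is 1. Working backward:
1 = 11 − 5·2
1 = −5·442 + 201·11
1 = 201·1337 − 608·442
So 442·(-608) ≡ 1 (mod 1337), and -608 ≡ 729 (mod 1337).

729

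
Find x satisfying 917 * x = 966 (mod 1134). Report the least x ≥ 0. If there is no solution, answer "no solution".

First find gcd(917, 1134):
1134 = 1*917 + 217
917 = 4*217 + 49
217 = 4*49 + 21
49 = 2*21 + 7
21 = 3*7 + 0
gcd = 7 and 7 | 966, so solutions exist. Divide through by 7: 131x ≡ 138 (mod 162).
Now find 131⁻¹ mod 162:
162 = 1×131 + 31
131 = 4×31 + 7
31 = 4×7 + 3
7 = 2×3 + 1
3 = 3×1 + 0
Back-substitute:
1 = 7 − 2·3
1 = −2·31 + 9·7
1 = 9·131 − 38·31
1 = −38·162 + 47·131
So 131⁻¹ ≡ 47 (mod 162).
Then x ≡ 47·138 ≡ 6 (mod 162); the smallest non-negative solution is x = 6.

6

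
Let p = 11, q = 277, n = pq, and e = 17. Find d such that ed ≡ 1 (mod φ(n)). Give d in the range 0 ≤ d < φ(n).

φ(n) = (p−1)(q−1) = 10·276 = 2760.
Need d with 17·d ≡ 1 (mod 2760). Apply the extended Euclidean algorithm:
2760 = 162*17 + 6
17 = 2*6 + 5
6 = 1*5 + 1
5 = 5*1 + 0
Back-substitute:
1 = 6 − 5
1 = −17 + 3·6
1 = 3·2760 − 487·17
So 17·(-487) ≡ 1 (mod 2760), hence d ≡ -487 ≡ 2273 (mod 2760).

2273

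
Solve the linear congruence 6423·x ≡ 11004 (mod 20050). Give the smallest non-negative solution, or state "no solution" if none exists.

11998

First find gcd(6423, 20050):
20050 = 3*6423 + 781
6423 = 8*781 + 175
781 = 4*175 + 81
175 = 2*81 + 13
81 = 6*13 + 3
13 = 4*3 + 1
3 = 3*1 + 0
gcd = 1, so a unique solution mod 20050 exists.
Back-substitute for the Bézout coefficients:
1 = 13 − 4·3
1 = −4·81 + 25·13
1 = 25·175 − 54·81
1 = −54·781 + 241·175
1 = 241·6423 − 1982·781
1 = −1982·20050 + 6187·6423
So 6423·(6187) ≡ 1 (mod 20050), giving 6423⁻¹ ≡ 6187.
x ≡ 6423⁻¹·11004 ≡ 6187·11004 ≡ 11998 (mod 20050).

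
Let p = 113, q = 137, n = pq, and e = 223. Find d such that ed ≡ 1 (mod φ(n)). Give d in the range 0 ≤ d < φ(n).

φ(n) = (p−1)(q−1) = 112·136 = 15232.
Need d with 223·d ≡ 1 (mod 15232). Apply the extended Euclidean algorithm:
15232 = 68·223 + 68
223 = 3·68 + 19
68 = 3·19 + 11
19 = 1·11 + 8
11 = 1·8 + 3
8 = 2·3 + 2
3 = 1·2 + 1
2 = 2·1 + 0
Back-substitute:
1 = 3 − 2
1 = −8 + 3·3
1 = 3·11 − 4·8
1 = −4·19 + 7·11
1 = 7·68 − 25·19
1 = −25·223 + 82·68
1 = 82·15232 − 5601·223
So 223·(-5601) ≡ 1 (mod 15232), hence d ≡ -5601 ≡ 9631 (mod 15232).

9631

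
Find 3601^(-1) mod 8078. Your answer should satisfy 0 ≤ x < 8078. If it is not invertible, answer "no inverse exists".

Apply the Euclidean algorithm to 8078 and 3601:
8078 = 2×3601 + 876
3601 = 4×876 + 97
876 = 9×97 + 3
97 = 32×3 + 1
3 = 3×1 + 0
The gcd is 1. Working backward:
1 = 97 − 32·3
1 = −32·876 + 289·97
1 = 289·3601 − 1188·876
1 = −1188·8078 + 2665·3601
So 3601·2665 ≡ 1 (mod 8078).

2665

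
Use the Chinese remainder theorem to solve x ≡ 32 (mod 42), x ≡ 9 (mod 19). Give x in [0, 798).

788

Write x = 32 + 42·k. Then 42·k ≡ 9 − 32 ≡ 15 (mod 19).
Need 42⁻¹ mod 19. Extended Euclid on (19, 4):
19 = 4×4 + 3
4 = 1×3 + 1
3 = 3×1 + 0
Back-substitute:
1 = 4 − 3
1 = −19 + 5·4
42⁻¹ ≡ 5 (mod 19), so k ≡ 5·15 ≡ 18 (mod 19).
x = 32 + 42·18 = 788.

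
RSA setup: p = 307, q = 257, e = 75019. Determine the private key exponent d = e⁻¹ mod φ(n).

43171

φ(n) = (p−1)(q−1) = 306·256 = 78336.
Need d with 75019·d ≡ 1 (mod 78336). Apply the extended Euclidean algorithm:
78336 = 1·75019 + 3317
75019 = 22·3317 + 2045
3317 = 1·2045 + 1272
2045 = 1·1272 + 773
1272 = 1·773 + 499
773 = 1·499 + 274
499 = 1·274 + 225
274 = 1·225 + 49
225 = 4·49 + 29
49 = 1·29 + 20
29 = 1·20 + 9
20 = 2·9 + 2
9 = 4·2 + 1
2 = 2·1 + 0
Back-substitute:
1 = 9 − 4·2
1 = −4·20 + 9·9
1 = 9·29 − 13·20
1 = −13·49 + 22·29
1 = 22·225 − 101·49
1 = −101·274 + 123·225
1 = 123·499 − 224·274
1 = −224·773 + 347·499
1 = 347·1272 − 571·773
1 = −571·2045 + 918·1272
1 = 918·3317 − 1489·2045
1 = −1489·75019 + 33676·3317
1 = 33676·78336 − 35165·75019
So 75019·(-35165) ≡ 1 (mod 78336), hence d ≡ -35165 ≡ 43171 (mod 78336).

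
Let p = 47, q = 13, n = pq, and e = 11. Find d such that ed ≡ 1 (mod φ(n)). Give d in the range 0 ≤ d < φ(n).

251

φ(n) = (p−1)(q−1) = 46·12 = 552.
Need d with 11·d ≡ 1 (mod 552). Apply the extended Euclidean algorithm:
552 = 50×11 + 2
11 = 5×2 + 1
2 = 2×1 + 0
Back-substitute:
1 = 11 − 5·2
1 = −5·552 + 251·11
So 11·251 ≡ 1 (mod 552), hence d = 251.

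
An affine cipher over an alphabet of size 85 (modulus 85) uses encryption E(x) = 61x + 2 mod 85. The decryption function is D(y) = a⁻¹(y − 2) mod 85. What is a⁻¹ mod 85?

Extended Euclidean algorithm:
85 = 1×61 + 24
61 = 2×24 + 13
24 = 1×13 + 11
13 = 1×11 + 2
11 = 5×2 + 1
2 = 2×1 + 0
gcd = 1, so the inverse exists. Back-substitute:
1 = 11 − 5·2
1 = −5·13 + 6·11
1 = 6·24 − 11·13
1 = −11·61 + 28·24
1 = 28·85 − 39·61
So 61·(-39) ≡ 1 (mod 85), and -39 ≡ 46 (mod 85).

46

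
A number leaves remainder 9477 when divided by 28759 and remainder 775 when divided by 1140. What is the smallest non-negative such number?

31701895

Write x = 9477 + 28759·k. Then 28759·k ≡ 775 − 9477 ≡ 418 (mod 1140).
Need 28759⁻¹ mod 1140. Extended Euclid on (1140, 259):
1140 = 4*259 + 104
259 = 2*104 + 51
104 = 2*51 + 2
51 = 25*2 + 1
2 = 2*1 + 0
Back-substitute:
1 = 51 − 25·2
1 = −25·104 + 51·51
1 = 51·259 − 127·104
1 = −127·1140 + 559·259
28759⁻¹ ≡ 559 (mod 1140), so k ≡ 559·418 ≡ 1102 (mod 1140).
x = 9477 + 28759·1102 = 31701895.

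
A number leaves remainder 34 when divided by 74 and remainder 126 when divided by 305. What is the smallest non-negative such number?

22086

Write x = 34 + 74·k. Then 74·k ≡ 126 − 34 ≡ 92 (mod 305).
Need 74⁻¹ mod 305. Extended Euclid on (305, 74):
305 = 4·74 + 9
74 = 8·9 + 2
9 = 4·2 + 1
2 = 2·1 + 0
Back-substitute:
1 = 9 − 4·2
1 = −4·74 + 33·9
1 = 33·305 − 136·74
74⁻¹ ≡ 169 (mod 305), so k ≡ 169·92 ≡ 298 (mod 305).
x = 34 + 74·298 = 22086.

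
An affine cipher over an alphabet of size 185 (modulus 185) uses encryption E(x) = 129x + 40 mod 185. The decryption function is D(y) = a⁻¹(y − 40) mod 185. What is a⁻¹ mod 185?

Apply the Euclidean algorithm to 185 and 129:
185 = 1×129 + 56
129 = 2×56 + 17
56 = 3×17 + 5
17 = 3×5 + 2
5 = 2×2 + 1
2 = 2×1 + 0
Since gcd(129, 185) = 1, back-substitute to write 1 as a combination:
1 = 5 − 2·2
1 = −2·17 + 7·5
1 = 7·56 − 23·17
1 = −23·129 + 53·56
1 = 53·185 − 76·129
Hence 129⁻¹ ≡ -76 ≡ 109 (mod 185).

109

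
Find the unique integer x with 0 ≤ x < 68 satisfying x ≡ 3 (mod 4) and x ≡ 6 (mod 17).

Write x = 3 + 4·k. Then 4·k ≡ 6 − 3 ≡ 3 (mod 17).
Need 4⁻¹ mod 17. Extended Euclid on (17, 4):
17 = 4*4 + 1
4 = 4*1 + 0
Back-substitute:
1 = 17 − 4·4
4⁻¹ ≡ 13 (mod 17), so k ≡ 13·3 ≡ 5 (mod 17).
x = 3 + 4·5 = 23.

23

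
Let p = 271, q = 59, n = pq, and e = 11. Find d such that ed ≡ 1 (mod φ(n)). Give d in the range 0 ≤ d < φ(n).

φ(n) = (p−1)(q−1) = 270·58 = 15660.
Need d with 11·d ≡ 1 (mod 15660). Apply the extended Euclidean algorithm:
15660 = 1423×11 + 7
11 = 1×7 + 4
7 = 1×4 + 3
4 = 1×3 + 1
3 = 3×1 + 0
Back-substitute:
1 = 4 − 3
1 = −7 + 2·4
1 = 2·11 − 3·7
1 = −3·15660 + 4271·11
So 11·4271 ≡ 1 (mod 15660), hence d = 4271.

4271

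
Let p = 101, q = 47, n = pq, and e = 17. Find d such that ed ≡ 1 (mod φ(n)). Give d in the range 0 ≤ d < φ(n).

φ(n) = (p−1)(q−1) = 100·46 = 4600.
Need d with 17·d ≡ 1 (mod 4600). Apply the extended Euclidean algorithm:
4600 = 270·17 + 10
17 = 1·10 + 7
10 = 1·7 + 3
7 = 2·3 + 1
3 = 3·1 + 0
Back-substitute:
1 = 7 − 2·3
1 = −2·10 + 3·7
1 = 3·17 − 5·10
1 = −5·4600 + 1353·17
So 17·1353 ≡ 1 (mod 4600), hence d = 1353.

1353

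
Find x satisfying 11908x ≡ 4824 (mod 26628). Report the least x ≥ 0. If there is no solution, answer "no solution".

First find gcd(11908, 26628):
26628 = 2·11908 + 2812
11908 = 4·2812 + 660
2812 = 4·660 + 172
660 = 3·172 + 144
172 = 1·144 + 28
144 = 5·28 + 4
28 = 7·4 + 0
gcd = 4 and 4 | 4824, so solutions exist. Divide through by 4: 2977x ≡ 1206 (mod 6657).
Now find 2977⁻¹ mod 6657:
6657 = 2*2977 + 703
2977 = 4*703 + 165
703 = 4*165 + 43
165 = 3*43 + 36
43 = 1*36 + 7
36 = 5*7 + 1
7 = 7*1 + 0
Back-substitute:
1 = 36 − 5·7
1 = −5·43 + 6·36
1 = 6·165 − 23·43
1 = −23·703 + 98·165
1 = 98·2977 − 415·703
1 = −415·6657 + 928·2977
So 2977⁻¹ ≡ 928 (mod 6657).
Then x ≡ 928·1206 ≡ 792 (mod 6657); the smallest non-negative solution is x = 792.

792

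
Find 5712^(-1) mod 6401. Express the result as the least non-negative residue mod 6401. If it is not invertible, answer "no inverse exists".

6113

Apply the Euclidean algorithm to 6401 and 5712:
6401 = 1·5712 + 689
5712 = 8·689 + 200
689 = 3·200 + 89
200 = 2·89 + 22
89 = 4·22 + 1
22 = 22·1 + 0
The gcd is 1. Working backward:
1 = 89 − 4·22
1 = −4·200 + 9·89
1 = 9·689 − 31·200
1 = −31·5712 + 257·689
1 = 257·6401 − 288·5712
Thus 5712·(-288) ≡ 1 (mod 6401); reducing, -288 mod 6401 = 6113.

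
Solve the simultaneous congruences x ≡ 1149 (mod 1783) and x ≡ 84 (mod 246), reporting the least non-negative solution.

Write x = 1149 + 1783·k. Then 1783·k ≡ 84 − 1149 ≡ 165 (mod 246).
Need 1783⁻¹ mod 246. Extended Euclid on (246, 61):
246 = 4*61 + 2
61 = 30*2 + 1
2 = 2*1 + 0
Back-substitute:
1 = 61 − 30·2
1 = −30·246 + 121·61
1783⁻¹ ≡ 121 (mod 246), so k ≡ 121·165 ≡ 39 (mod 246).
x = 1149 + 1783·39 = 70686.

70686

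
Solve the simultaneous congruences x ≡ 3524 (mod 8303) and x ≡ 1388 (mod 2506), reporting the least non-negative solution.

Write x = 3524 + 8303·k. Then 8303·k ≡ 1388 − 3524 ≡ 370 (mod 2506).
Need 8303⁻¹ mod 2506. Extended Euclid on (2506, 785):
2506 = 3·785 + 151
785 = 5·151 + 30
151 = 5·30 + 1
30 = 30·1 + 0
Back-substitute:
1 = 151 − 5·30
1 = −5·785 + 26·151
1 = 26·2506 − 83·785
8303⁻¹ ≡ 2423 (mod 2506), so k ≡ 2423·370 ≡ 1868 (mod 2506).
x = 3524 + 8303·1868 = 15513528.

15513528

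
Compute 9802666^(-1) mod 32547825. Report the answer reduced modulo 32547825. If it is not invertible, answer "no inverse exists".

1043236

Apply the Euclidean algorithm to 32547825 and 9802666:
32547825 = 3*9802666 + 3139827
9802666 = 3*3139827 + 383185
3139827 = 8*383185 + 74347
383185 = 5*74347 + 11450
74347 = 6*11450 + 5647
11450 = 2*5647 + 156
5647 = 36*156 + 31
156 = 5*31 + 1
31 = 31*1 + 0
The gcd is 1. Working backward:
1 = 156 − 5·31
1 = −5·5647 + 181·156
1 = 181·11450 − 367·5647
1 = −367·74347 + 2383·11450
1 = 2383·383185 − 12282·74347
1 = −12282·3139827 + 100639·383185
1 = 100639·9802666 − 314199·3139827
1 = −314199·32547825 + 1043236·9802666
So 9802666·1043236 ≡ 1 (mod 32547825).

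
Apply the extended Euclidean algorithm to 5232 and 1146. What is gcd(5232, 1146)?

Apply Euclid's algorithm to 5232 and 1146:
5232 = 4×1146 + 648
1146 = 1×648 + 498
648 = 1×498 + 150
498 = 3×150 + 48
150 = 3×48 + 6
48 = 8×6 + 0
gcd(5232, 1146) = 6.
Express as a combination:
6 = 150 − 3·48
6 = −3·498 + 10·150
6 = 10·648 − 13·498
6 = −13·1146 + 23·648
6 = 23·5232 − 105·1146
So 6 = (23)·5232 + (-105)·1146.

6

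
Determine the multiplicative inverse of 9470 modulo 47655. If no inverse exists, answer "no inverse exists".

Compute gcd(9470, 47655):
47655 = 5·9470 + 305
9470 = 31·305 + 15
305 = 20·15 + 5
15 = 3·5 + 0
gcd(9470, 47655) = 5 ≠ 1, so 9470 has no multiplicative inverse modulo 47655.

no inverse exists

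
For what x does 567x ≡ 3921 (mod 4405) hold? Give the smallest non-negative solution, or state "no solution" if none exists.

First find gcd(567, 4405):
4405 = 7×567 + 436
567 = 1×436 + 131
436 = 3×131 + 43
131 = 3×43 + 2
43 = 21×2 + 1
2 = 2×1 + 0
gcd = 1, so a unique solution mod 4405 exists.
Back-substitute for the Bézout coefficients:
1 = 43 − 21·2
1 = −21·131 + 64·43
1 = 64·436 − 213·131
1 = −213·567 + 277·436
1 = 277·4405 − 2152·567
So 567·(-2152) ≡ 1 (mod 4405), giving 567⁻¹ ≡ 2253.
x ≡ 567⁻¹·3921 ≡ 2253·3921 ≡ 1988 (mod 4405).

1988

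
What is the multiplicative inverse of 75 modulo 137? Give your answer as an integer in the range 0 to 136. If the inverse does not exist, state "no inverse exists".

Extended Euclidean algorithm:
137 = 1×75 + 62
75 = 1×62 + 13
62 = 4×13 + 10
13 = 1×10 + 3
10 = 3×3 + 1
3 = 3×1 + 0
Since gcd(75, 137) = 1, back-substitute to write 1 as a combination:
1 = 10 − 3·3
1 = −3·13 + 4·10
1 = 4·62 − 19·13
1 = −19·75 + 23·62
1 = 23·137 − 42·75
Hence 75⁻¹ ≡ -42 ≡ 95 (mod 137).

95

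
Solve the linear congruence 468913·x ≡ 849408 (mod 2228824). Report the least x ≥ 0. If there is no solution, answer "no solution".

1149352

First find gcd(468913, 2228824):
2228824 = 4*468913 + 353172
468913 = 1*353172 + 115741
353172 = 3*115741 + 5949
115741 = 19*5949 + 2710
5949 = 2*2710 + 529
2710 = 5*529 + 65
529 = 8*65 + 9
65 = 7*9 + 2
9 = 4*2 + 1
2 = 2*1 + 0
gcd = 1, so a unique solution mod 2228824 exists.
Back-substitute for the Bézout coefficients:
1 = 9 − 4·2
1 = −4·65 + 29·9
1 = 29·529 − 236·65
1 = −236·2710 + 1209·529
1 = 1209·5949 − 2654·2710
1 = −2654·115741 + 51635·5949
1 = 51635·353172 − 157559·115741
1 = −157559·468913 + 209194·353172
1 = 209194·2228824 − 994335·468913
So 468913·(-994335) ≡ 1 (mod 2228824), giving 468913⁻¹ ≡ 1234489.
x ≡ 468913⁻¹·849408 ≡ 1234489·849408 ≡ 1149352 (mod 2228824).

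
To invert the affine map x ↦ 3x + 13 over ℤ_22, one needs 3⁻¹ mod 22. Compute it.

15

gcd(22, 3) by repeated division:
22 = 7×3 + 1
3 = 3×1 + 0
The gcd is 1. Working backward:
1 = 22 − 7·3
Thus 3·(-7) ≡ 1 (mod 22); reducing, -7 mod 22 = 15.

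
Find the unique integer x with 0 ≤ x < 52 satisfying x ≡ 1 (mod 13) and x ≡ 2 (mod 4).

Write x = 1 + 13·k. Then 13·k ≡ 2 − 1 ≡ 1 (mod 4).
Need 13⁻¹ mod 4. Extended Euclid on (4, 1):
4 = 4×1 + 0
13⁻¹ ≡ 1 (mod 4), so k ≡ 1·1 ≡ 1 (mod 4).
x = 1 + 13·1 = 14.

14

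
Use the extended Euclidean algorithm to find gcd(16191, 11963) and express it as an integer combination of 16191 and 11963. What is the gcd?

7

Euclidean algorithm:
16191 = 1·11963 + 4228
11963 = 2·4228 + 3507
4228 = 1·3507 + 721
3507 = 4·721 + 623
721 = 1·623 + 98
623 = 6·98 + 35
98 = 2·35 + 28
35 = 1·28 + 7
28 = 4·7 + 0
gcd(16191, 11963) = 7.
Working backward:
7 = 35 − 28
7 = −98 + 3·35
7 = 3·623 − 19·98
7 = −19·721 + 22·623
7 = 22·3507 − 107·721
7 = −107·4228 + 129·3507
7 = 129·11963 − 365·4228
7 = −365·16191 + 494·11963
So 7 = (-365)·16191 + (494)·11963.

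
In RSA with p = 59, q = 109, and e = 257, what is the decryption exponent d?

φ(n) = (p−1)(q−1) = 58·108 = 6264.
Need d with 257·d ≡ 1 (mod 6264). Apply the extended Euclidean algorithm:
6264 = 24·257 + 96
257 = 2·96 + 65
96 = 1·65 + 31
65 = 2·31 + 3
31 = 10·3 + 1
3 = 3·1 + 0
Back-substitute:
1 = 31 − 10·3
1 = −10·65 + 21·31
1 = 21·96 − 31·65
1 = −31·257 + 83·96
1 = 83·6264 − 2023·257
So 257·(-2023) ≡ 1 (mod 6264), hence d ≡ -2023 ≡ 4241 (mod 6264).

4241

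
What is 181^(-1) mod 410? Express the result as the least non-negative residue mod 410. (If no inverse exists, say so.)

Apply the Euclidean algorithm to 410 and 181:
410 = 2·181 + 48
181 = 3·48 + 37
48 = 1·37 + 11
37 = 3·11 + 4
11 = 2·4 + 3
4 = 1·3 + 1
3 = 3·1 + 0
gcd = 1, so the inverse exists. Back-substitute:
1 = 4 − 3
1 = −11 + 3·4
1 = 3·37 − 10·11
1 = −10·48 + 13·37
1 = 13·181 − 49·48
1 = −49·410 + 111·181
So 181·111 ≡ 1 (mod 410).

111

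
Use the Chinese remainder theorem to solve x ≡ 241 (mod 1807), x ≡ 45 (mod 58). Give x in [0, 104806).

Write x = 241 + 1807·k. Then 1807·k ≡ 45 − 241 ≡ 36 (mod 58).
Need 1807⁻¹ mod 58. Extended Euclid on (58, 9):
58 = 6*9 + 4
9 = 2*4 + 1
4 = 4*1 + 0
Back-substitute:
1 = 9 − 2·4
1 = −2·58 + 13·9
1807⁻¹ ≡ 13 (mod 58), so k ≡ 13·36 ≡ 4 (mod 58).
x = 241 + 1807·4 = 7469.

7469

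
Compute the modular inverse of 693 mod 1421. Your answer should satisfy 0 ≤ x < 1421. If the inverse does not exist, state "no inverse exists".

Euclidean algorithm on 1421, 693:
1421 = 2*693 + 35
693 = 19*35 + 28
35 = 1*28 + 7
28 = 4*7 + 0
gcd(693, 1421) = 7 ≠ 1, so 693 has no multiplicative inverse modulo 1421.

no inverse exists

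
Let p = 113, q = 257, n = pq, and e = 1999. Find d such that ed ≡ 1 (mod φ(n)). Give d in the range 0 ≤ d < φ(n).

3887

φ(n) = (p−1)(q−1) = 112·256 = 28672.
Need d with 1999·d ≡ 1 (mod 28672). Apply the extended Euclidean algorithm:
28672 = 14×1999 + 686
1999 = 2×686 + 627
686 = 1×627 + 59
627 = 10×59 + 37
59 = 1×37 + 22
37 = 1×22 + 15
22 = 1×15 + 7
15 = 2×7 + 1
7 = 7×1 + 0
Back-substitute:
1 = 15 − 2·7
1 = −2·22 + 3·15
1 = 3·37 − 5·22
1 = −5·59 + 8·37
1 = 8·627 − 85·59
1 = −85·686 + 93·627
1 = 93·1999 − 271·686
1 = −271·28672 + 3887·1999
So 1999·3887 ≡ 1 (mod 28672), hence d = 3887.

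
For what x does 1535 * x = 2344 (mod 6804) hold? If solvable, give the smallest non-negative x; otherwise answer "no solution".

First find gcd(1535, 6804):
6804 = 4·1535 + 664
1535 = 2·664 + 207
664 = 3·207 + 43
207 = 4·43 + 35
43 = 1·35 + 8
35 = 4·8 + 3
8 = 2·3 + 2
3 = 1·2 + 1
2 = 2·1 + 0
gcd = 1, so a unique solution mod 6804 exists.
Back-substitute for the Bézout coefficients:
1 = 3 − 2
1 = −8 + 3·3
1 = 3·35 − 13·8
1 = −13·43 + 16·35
1 = 16·207 − 77·43
1 = −77·664 + 247·207
1 = 247·1535 − 571·664
1 = −571·6804 + 2531·1535
So 1535·(2531) ≡ 1 (mod 6804), giving 1535⁻¹ ≡ 2531.
x ≡ 1535⁻¹·2344 ≡ 2531·2344 ≡ 6380 (mod 6804).

6380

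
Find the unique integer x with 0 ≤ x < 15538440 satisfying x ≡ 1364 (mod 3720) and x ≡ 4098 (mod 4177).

Write x = 1364 + 3720·k. Then 3720·k ≡ 4098 − 1364 ≡ 2734 (mod 4177).
Need 3720⁻¹ mod 4177. Extended Euclid on (4177, 3720):
4177 = 1*3720 + 457
3720 = 8*457 + 64
457 = 7*64 + 9
64 = 7*9 + 1
9 = 9*1 + 0
Back-substitute:
1 = 64 − 7·9
1 = −7·457 + 50·64
1 = 50·3720 − 407·457
1 = −407·4177 + 457·3720
3720⁻¹ ≡ 457 (mod 4177), so k ≡ 457·2734 ≡ 515 (mod 4177).
x = 1364 + 3720·515 = 1917164.

1917164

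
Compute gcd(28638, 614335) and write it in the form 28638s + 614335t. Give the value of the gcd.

1

Repeated division:
614335 = 21·28638 + 12937
28638 = 2·12937 + 2764
12937 = 4·2764 + 1881
2764 = 1·1881 + 883
1881 = 2·883 + 115
883 = 7·115 + 78
115 = 1·78 + 37
78 = 2·37 + 4
37 = 9·4 + 1
4 = 4·1 + 0
gcd(28638, 614335) = 1.
Express as a combination:
1 = 37 − 9·4
1 = −9·78 + 19·37
1 = 19·115 − 28·78
1 = −28·883 + 215·115
1 = 215·1881 − 458·883
1 = −458·2764 + 673·1881
1 = 673·12937 − 3150·2764
1 = −3150·28638 + 6973·12937
1 = 6973·614335 − 149583·28638
So 1 = (6973)·614335 + (-149583)·28638.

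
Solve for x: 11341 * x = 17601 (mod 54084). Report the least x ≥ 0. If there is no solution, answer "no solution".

First find gcd(11341, 54084):
54084 = 4×11341 + 8720
11341 = 1×8720 + 2621
8720 = 3×2621 + 857
2621 = 3×857 + 50
857 = 17×50 + 7
50 = 7×7 + 1
7 = 7×1 + 0
gcd = 1, so a unique solution mod 54084 exists.
Back-substitute for the Bézout coefficients:
1 = 50 − 7·7
1 = −7·857 + 120·50
1 = 120·2621 − 367·857
1 = −367·8720 + 1221·2621
1 = 1221·11341 − 1588·8720
1 = −1588·54084 + 7573·11341
So 11341·(7573) ≡ 1 (mod 54084), giving 11341⁻¹ ≡ 7573.
x ≡ 11341⁻¹·17601 ≡ 7573·17601 ≡ 29397 (mod 54084).

29397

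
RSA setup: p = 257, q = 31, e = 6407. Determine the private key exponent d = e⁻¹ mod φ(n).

φ(n) = (p−1)(q−1) = 256·30 = 7680.
Need d with 6407·d ≡ 1 (mod 7680). Apply the extended Euclidean algorithm:
7680 = 1*6407 + 1273
6407 = 5*1273 + 42
1273 = 30*42 + 13
42 = 3*13 + 3
13 = 4*3 + 1
3 = 3*1 + 0
Back-substitute:
1 = 13 − 4·3
1 = −4·42 + 13·13
1 = 13·1273 − 394·42
1 = −394·6407 + 1983·1273
1 = 1983·7680 − 2377·6407
So 6407·(-2377) ≡ 1 (mod 7680), hence d ≡ -2377 ≡ 5303 (mod 7680).

5303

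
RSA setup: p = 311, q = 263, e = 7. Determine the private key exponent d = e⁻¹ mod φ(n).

φ(n) = (p−1)(q−1) = 310·262 = 81220.
Need d with 7·d ≡ 1 (mod 81220). Apply the extended Euclidean algorithm:
81220 = 11602·7 + 6
7 = 1·6 + 1
6 = 6·1 + 0
Back-substitute:
1 = 7 − 6
1 = −81220 + 11603·7
So 7·11603 ≡ 1 (mod 81220), hence d = 11603.

11603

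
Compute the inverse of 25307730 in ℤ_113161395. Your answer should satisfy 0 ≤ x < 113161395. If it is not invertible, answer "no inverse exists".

no inverse exists

Compute gcd(25307730, 113161395):
113161395 = 4*25307730 + 11930475
25307730 = 2*11930475 + 1446780
11930475 = 8*1446780 + 356235
1446780 = 4*356235 + 21840
356235 = 16*21840 + 6795
21840 = 3*6795 + 1455
6795 = 4*1455 + 975
1455 = 1*975 + 480
975 = 2*480 + 15
480 = 32*15 + 0
The gcd is 15, not 1, hence no inverse exists.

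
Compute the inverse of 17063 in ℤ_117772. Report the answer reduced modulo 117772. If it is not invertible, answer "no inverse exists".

99143

gcd(117772, 17063) by repeated division:
117772 = 6*17063 + 15394
17063 = 1*15394 + 1669
15394 = 9*1669 + 373
1669 = 4*373 + 177
373 = 2*177 + 19
177 = 9*19 + 6
19 = 3*6 + 1
6 = 6*1 + 0
Since gcd(17063, 117772) = 1, back-substitute to write 1 as a combination:
1 = 19 − 3·6
1 = −3·177 + 28·19
1 = 28·373 − 59·177
1 = −59·1669 + 264·373
1 = 264·15394 − 2435·1669
1 = −2435·17063 + 2699·15394
1 = 2699·117772 − 18629·17063
Hence 17063⁻¹ ≡ -18629 ≡ 99143 (mod 117772).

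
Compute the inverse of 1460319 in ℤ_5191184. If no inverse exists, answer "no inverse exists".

830959

Apply the Euclidean algorithm to 5191184 and 1460319:
5191184 = 3*1460319 + 810227
1460319 = 1*810227 + 650092
810227 = 1*650092 + 160135
650092 = 4*160135 + 9552
160135 = 16*9552 + 7303
9552 = 1*7303 + 2249
7303 = 3*2249 + 556
2249 = 4*556 + 25
556 = 22*25 + 6
25 = 4*6 + 1
6 = 6*1 + 0
Since gcd(1460319, 5191184) = 1, back-substitute to write 1 as a combination:
1 = 25 − 4·6
1 = −4·556 + 89·25
1 = 89·2249 − 360·556
1 = −360·7303 + 1169·2249
1 = 1169·9552 − 1529·7303
1 = −1529·160135 + 25633·9552
1 = 25633·650092 − 104061·160135
1 = −104061·810227 + 129694·650092
1 = 129694·1460319 − 233755·810227
1 = −233755·5191184 + 830959·1460319
So 1460319·830959 ≡ 1 (mod 5191184).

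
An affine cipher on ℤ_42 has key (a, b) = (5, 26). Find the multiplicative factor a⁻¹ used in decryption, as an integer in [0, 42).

Run Euclid on (42, 5):
42 = 8*5 + 2
5 = 2*2 + 1
2 = 2*1 + 0
gcd = 1, so the inverse exists. Back-substitute:
1 = 5 − 2·2
1 = −2·42 + 17·5
So 5·17 ≡ 1 (mod 42).

17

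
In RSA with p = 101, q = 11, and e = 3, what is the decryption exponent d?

667

φ(n) = (p−1)(q−1) = 100·10 = 1000.
Need d with 3·d ≡ 1 (mod 1000). Apply the extended Euclidean algorithm:
1000 = 333*3 + 1
3 = 3*1 + 0
Back-substitute:
1 = 1000 − 333·3
So 3·(-333) ≡ 1 (mod 1000), hence d ≡ -333 ≡ 667 (mod 1000).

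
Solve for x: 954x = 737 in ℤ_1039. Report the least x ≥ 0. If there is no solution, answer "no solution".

28

First find gcd(954, 1039):
1039 = 1*954 + 85
954 = 11*85 + 19
85 = 4*19 + 9
19 = 2*9 + 1
9 = 9*1 + 0
gcd = 1, so a unique solution mod 1039 exists.
Back-substitute for the Bézout coefficients:
1 = 19 − 2·9
1 = −2·85 + 9·19
1 = 9·954 − 101·85
1 = −101·1039 + 110·954
So 954·(110) ≡ 1 (mod 1039), giving 954⁻¹ ≡ 110.
x ≡ 954⁻¹·737 ≡ 110·737 ≡ 28 (mod 1039).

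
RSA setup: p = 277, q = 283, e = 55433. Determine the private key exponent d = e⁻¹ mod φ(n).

68801

φ(n) = (p−1)(q−1) = 276·282 = 77832.
Need d with 55433·d ≡ 1 (mod 77832). Apply the extended Euclidean algorithm:
77832 = 1*55433 + 22399
55433 = 2*22399 + 10635
22399 = 2*10635 + 1129
10635 = 9*1129 + 474
1129 = 2*474 + 181
474 = 2*181 + 112
181 = 1*112 + 69
112 = 1*69 + 43
69 = 1*43 + 26
43 = 1*26 + 17
26 = 1*17 + 9
17 = 1*9 + 8
9 = 1*8 + 1
8 = 8*1 + 0
Back-substitute:
1 = 9 − 8
1 = −17 + 2·9
1 = 2·26 − 3·17
1 = −3·43 + 5·26
1 = 5·69 − 8·43
1 = −8·112 + 13·69
1 = 13·181 − 21·112
1 = −21·474 + 55·181
1 = 55·1129 − 131·474
1 = −131·10635 + 1234·1129
1 = 1234·22399 − 2599·10635
1 = −2599·55433 + 6432·22399
1 = 6432·77832 − 9031·55433
So 55433·(-9031) ≡ 1 (mod 77832), hence d ≡ -9031 ≡ 68801 (mod 77832).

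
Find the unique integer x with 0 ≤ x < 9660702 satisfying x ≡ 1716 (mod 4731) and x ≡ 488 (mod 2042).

Write x = 1716 + 4731·k. Then 4731·k ≡ 488 − 1716 ≡ 814 (mod 2042).
Need 4731⁻¹ mod 2042. Extended Euclid on (2042, 647):
2042 = 3*647 + 101
647 = 6*101 + 41
101 = 2*41 + 19
41 = 2*19 + 3
19 = 6*3 + 1
3 = 3*1 + 0
Back-substitute:
1 = 19 − 6·3
1 = −6·41 + 13·19
1 = 13·101 − 32·41
1 = −32·647 + 205·101
1 = 205·2042 − 647·647
4731⁻¹ ≡ 1395 (mod 2042), so k ≡ 1395·814 ≡ 178 (mod 2042).
x = 1716 + 4731·178 = 843834.

843834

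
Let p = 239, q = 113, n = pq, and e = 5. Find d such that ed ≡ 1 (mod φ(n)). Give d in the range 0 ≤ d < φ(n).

φ(n) = (p−1)(q−1) = 238·112 = 26656.
Need d with 5·d ≡ 1 (mod 26656). Apply the extended Euclidean algorithm:
26656 = 5331·5 + 1
5 = 5·1 + 0
Back-substitute:
1 = 26656 − 5331·5
So 5·(-5331) ≡ 1 (mod 26656), hence d ≡ -5331 ≡ 21325 (mod 26656).

21325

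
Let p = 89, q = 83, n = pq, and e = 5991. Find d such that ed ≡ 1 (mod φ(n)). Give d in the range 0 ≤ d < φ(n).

φ(n) = (p−1)(q−1) = 88·82 = 7216.
Need d with 5991·d ≡ 1 (mod 7216). Apply the extended Euclidean algorithm:
7216 = 1·5991 + 1225
5991 = 4·1225 + 1091
1225 = 1·1091 + 134
1091 = 8·134 + 19
134 = 7·19 + 1
19 = 19·1 + 0
Back-substitute:
1 = 134 − 7·19
1 = −7·1091 + 57·134
1 = 57·1225 − 64·1091
1 = −64·5991 + 313·1225
1 = 313·7216 − 377·5991
So 5991·(-377) ≡ 1 (mod 7216), hence d ≡ -377 ≡ 6839 (mod 7216).

6839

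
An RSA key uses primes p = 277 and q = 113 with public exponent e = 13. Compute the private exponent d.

φ(n) = (p−1)(q−1) = 276·112 = 30912.
Need d with 13·d ≡ 1 (mod 30912). Apply the extended Euclidean algorithm:
30912 = 2377*13 + 11
13 = 1*11 + 2
11 = 5*2 + 1
2 = 2*1 + 0
Back-substitute:
1 = 11 − 5·2
1 = −5·13 + 6·11
1 = 6·30912 − 14267·13
So 13·(-14267) ≡ 1 (mod 30912), hence d ≡ -14267 ≡ 16645 (mod 30912).

16645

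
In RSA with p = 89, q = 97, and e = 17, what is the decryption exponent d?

497

φ(n) = (p−1)(q−1) = 88·96 = 8448.
Need d with 17·d ≡ 1 (mod 8448). Apply the extended Euclidean algorithm:
8448 = 496·17 + 16
17 = 1·16 + 1
16 = 16·1 + 0
Back-substitute:
1 = 17 − 16
1 = −8448 + 497·17
So 17·497 ≡ 1 (mod 8448), hence d = 497.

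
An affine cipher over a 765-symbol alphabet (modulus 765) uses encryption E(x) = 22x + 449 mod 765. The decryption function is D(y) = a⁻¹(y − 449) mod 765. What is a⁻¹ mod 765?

313

Extended Euclidean algorithm:
765 = 34×22 + 17
22 = 1×17 + 5
17 = 3×5 + 2
5 = 2×2 + 1
2 = 2×1 + 0
Since gcd(22, 765) = 1, back-substitute to write 1 as a combination:
1 = 5 − 2·2
1 = −2·17 + 7·5
1 = 7·22 − 9·17
1 = −9·765 + 313·22
So 22·313 ≡ 1 (mod 765).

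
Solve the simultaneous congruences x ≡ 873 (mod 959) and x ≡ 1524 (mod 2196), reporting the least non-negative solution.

Write x = 873 + 959·k. Then 959·k ≡ 1524 − 873 ≡ 651 (mod 2196).
Need 959⁻¹ mod 2196. Extended Euclid on (2196, 959):
2196 = 2×959 + 278
959 = 3×278 + 125
278 = 2×125 + 28
125 = 4×28 + 13
28 = 2×13 + 2
13 = 6×2 + 1
2 = 2×1 + 0
Back-substitute:
1 = 13 − 6·2
1 = −6·28 + 13·13
1 = 13·125 − 58·28
1 = −58·278 + 129·125
1 = 129·959 − 445·278
1 = −445·2196 + 1019·959
959⁻¹ ≡ 1019 (mod 2196), so k ≡ 1019·651 ≡ 177 (mod 2196).
x = 873 + 959·177 = 170616.

170616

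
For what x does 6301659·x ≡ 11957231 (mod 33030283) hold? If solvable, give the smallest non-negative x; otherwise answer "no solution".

2013066

First find gcd(6301659, 33030283):
33030283 = 5×6301659 + 1521988
6301659 = 4×1521988 + 213707
1521988 = 7×213707 + 26039
213707 = 8×26039 + 5395
26039 = 4×5395 + 4459
5395 = 1×4459 + 936
4459 = 4×936 + 715
936 = 1×715 + 221
715 = 3×221 + 52
221 = 4×52 + 13
52 = 4×13 + 0
gcd = 13 and 13 | 11957231, so solutions exist. Divide through by 13: 484743x ≡ 919787 (mod 2540791).
Now find 484743⁻¹ mod 2540791:
2540791 = 5×484743 + 117076
484743 = 4×117076 + 16439
117076 = 7×16439 + 2003
16439 = 8×2003 + 415
2003 = 4×415 + 343
415 = 1×343 + 72
343 = 4×72 + 55
72 = 1×55 + 17
55 = 3×17 + 4
17 = 4×4 + 1
4 = 4×1 + 0
Back-substitute:
1 = 17 − 4·4
1 = −4·55 + 13·17
1 = 13·72 − 17·55
1 = −17·343 + 81·72
1 = 81·415 − 98·343
1 = −98·2003 + 473·415
1 = 473·16439 − 3882·2003
1 = −3882·117076 + 27647·16439
1 = 27647·484743 − 114470·117076
1 = −114470·2540791 + 599997·484743
So 484743⁻¹ ≡ 599997 (mod 2540791).
Then x ≡ 599997·919787 ≡ 2013066 (mod 2540791); the smallest non-negative solution is x = 2013066.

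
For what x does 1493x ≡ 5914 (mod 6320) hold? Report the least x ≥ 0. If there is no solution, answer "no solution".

First find gcd(1493, 6320):
6320 = 4*1493 + 348
1493 = 4*348 + 101
348 = 3*101 + 45
101 = 2*45 + 11
45 = 4*11 + 1
11 = 11*1 + 0
gcd = 1, so a unique solution mod 6320 exists.
Back-substitute for the Bézout coefficients:
1 = 45 − 4·11
1 = −4·101 + 9·45
1 = 9·348 − 31·101
1 = −31·1493 + 133·348
1 = 133·6320 − 563·1493
So 1493·(-563) ≡ 1 (mod 6320), giving 1493⁻¹ ≡ 5757.
x ≡ 1493⁻¹·5914 ≡ 5757·5914 ≡ 1058 (mod 6320).

1058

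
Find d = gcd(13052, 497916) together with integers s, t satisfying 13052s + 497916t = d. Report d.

4

Euclidean algorithm:
497916 = 38·13052 + 1940
13052 = 6·1940 + 1412
1940 = 1·1412 + 528
1412 = 2·528 + 356
528 = 1·356 + 172
356 = 2·172 + 12
172 = 14·12 + 4
12 = 3·4 + 0
gcd(13052, 497916) = 4.
Working backward:
4 = 172 − 14·12
4 = −14·356 + 29·172
4 = 29·528 − 43·356
4 = −43·1412 + 115·528
4 = 115·1940 − 158·1412
4 = −158·13052 + 1063·1940
4 = 1063·497916 − 40552·13052
So 4 = (1063)·497916 + (-40552)·13052.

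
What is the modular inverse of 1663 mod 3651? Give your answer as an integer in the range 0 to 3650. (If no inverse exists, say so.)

865

gcd(3651, 1663) by repeated division:
3651 = 2·1663 + 325
1663 = 5·325 + 38
325 = 8·38 + 21
38 = 1·21 + 17
21 = 1·17 + 4
17 = 4·4 + 1
4 = 4·1 + 0
Since gcd(1663, 3651) = 1, back-substitute to write 1 as a combination:
1 = 17 − 4·4
1 = −4·21 + 5·17
1 = 5·38 − 9·21
1 = −9·325 + 77·38
1 = 77·1663 − 394·325
1 = −394·3651 + 865·1663
So 1663·865 ≡ 1 (mod 3651).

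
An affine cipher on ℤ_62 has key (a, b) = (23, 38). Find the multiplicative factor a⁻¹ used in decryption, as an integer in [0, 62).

27

gcd(62, 23) by repeated division:
62 = 2·23 + 16
23 = 1·16 + 7
16 = 2·7 + 2
7 = 3·2 + 1
2 = 2·1 + 0
Since gcd(23, 62) = 1, back-substitute to write 1 as a combination:
1 = 7 − 3·2
1 = −3·16 + 7·7
1 = 7·23 − 10·16
1 = −10·62 + 27·23
So 23·27 ≡ 1 (mod 62).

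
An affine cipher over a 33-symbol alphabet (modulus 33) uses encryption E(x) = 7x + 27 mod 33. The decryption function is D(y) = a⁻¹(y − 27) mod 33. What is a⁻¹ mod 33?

19

gcd(33, 7) by repeated division:
33 = 4×7 + 5
7 = 1×5 + 2
5 = 2×2 + 1
2 = 2×1 + 0
gcd = 1, so the inverse exists. Back-substitute:
1 = 5 − 2·2
1 = −2·7 + 3·5
1 = 3·33 − 14·7
So 7·(-14) ≡ 1 (mod 33), and -14 ≡ 19 (mod 33).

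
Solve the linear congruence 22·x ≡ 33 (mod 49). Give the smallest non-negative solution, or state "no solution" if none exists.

First find gcd(22, 49):
49 = 2×22 + 5
22 = 4×5 + 2
5 = 2×2 + 1
2 = 2×1 + 0
gcd = 1, so a unique solution mod 49 exists.
Back-substitute for the Bézout coefficients:
1 = 5 − 2·2
1 = −2·22 + 9·5
1 = 9·49 − 20·22
So 22·(-20) ≡ 1 (mod 49), giving 22⁻¹ ≡ 29.
x ≡ 22⁻¹·33 ≡ 29·33 ≡ 26 (mod 49).

26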